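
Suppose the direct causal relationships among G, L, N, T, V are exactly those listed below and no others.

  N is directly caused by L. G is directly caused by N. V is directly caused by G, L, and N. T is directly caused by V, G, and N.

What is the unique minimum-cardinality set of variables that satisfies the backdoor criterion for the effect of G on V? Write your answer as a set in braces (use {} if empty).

{N}

Variables eligible for adjustment (non-descendants of G, excluding G and V): {L, N}.
Backdoor paths from G to V:
  P1: G <- N <- L -> V
  P2: G <- N -> V
  P3: G <- N -> T <- V
The empty set is not sufficient: P1 (G <- N <- L -> V) has no collider blocking it and no conditioned non-collider, so it is open.
Try {N}:
  P1: blocked at chain node N ∈ conditioning set.
  P2: blocked at fork node N ∈ conditioning set.
  P3: blocked at fork node N ∈ conditioning set.
{N} contains no descendant of G and blocks every backdoor path.
No other singleton works — e.g. {L} leaves P2 open — so {N} is the unique smallest valid adjustment set.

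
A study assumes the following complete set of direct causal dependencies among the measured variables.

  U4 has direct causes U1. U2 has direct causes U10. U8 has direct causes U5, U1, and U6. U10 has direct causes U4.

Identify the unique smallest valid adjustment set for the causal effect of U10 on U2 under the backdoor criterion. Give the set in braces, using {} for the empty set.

{}

Variables eligible for adjustment (non-descendants of U10, excluding U10 and U2): {U1, U4, U5, U6, U8}.
Backdoor paths from U10 to U2:
  (none)
With no backdoor paths the empty set already satisfies the criterion, and it is trivially minimal.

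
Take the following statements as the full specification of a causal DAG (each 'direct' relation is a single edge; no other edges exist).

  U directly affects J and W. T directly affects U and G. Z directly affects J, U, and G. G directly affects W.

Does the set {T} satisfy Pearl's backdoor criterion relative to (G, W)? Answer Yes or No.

Backdoor paths from G to W (paths whose first edge points into G):
  P1: G <- T -> U -> W
  P2: G <- Z -> U -> W
  P3: G <- Z -> J <- U -> W
Condition 1 (no descendant of G in the set): holds — descendants of G are {W}; none are in {T}.
Condition 2 (every backdoor path blocked by {T}):
  P1: blocked at fork node T ∈ conditioning set.
  P2: open — no interior node is in the conditioning set.
  P3: blocked at collider J (neither it nor any descendant is in the conditioning set).
{T} does not satisfy the backdoor criterion.

No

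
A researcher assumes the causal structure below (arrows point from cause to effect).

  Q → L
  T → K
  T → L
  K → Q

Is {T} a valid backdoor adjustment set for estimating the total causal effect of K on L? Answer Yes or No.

Backdoor paths from K to L (paths whose first edge points into K):
  P1: K <- T -> L
Condition 1 (no descendant of K in the set): holds — descendants of K are {L, Q}; none are in {T}.
Condition 2 (every backdoor path blocked by {T}):
  P1: blocked at fork node T ∈ conditioning set.
{T} satisfies the backdoor criterion.

Yes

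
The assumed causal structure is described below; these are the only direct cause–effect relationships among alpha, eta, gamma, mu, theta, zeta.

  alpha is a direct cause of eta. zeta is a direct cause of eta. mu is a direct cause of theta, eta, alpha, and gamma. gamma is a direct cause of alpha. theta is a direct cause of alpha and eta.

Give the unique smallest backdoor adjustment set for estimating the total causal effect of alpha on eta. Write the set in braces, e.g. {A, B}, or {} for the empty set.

{mu, theta}

Variables eligible for adjustment (non-descendants of alpha, excluding alpha and eta): {gamma, mu, theta, zeta}.
Backdoor paths from alpha to eta:
  P1: alpha <- mu -> theta -> eta
  P2: alpha <- mu -> eta
  P3: alpha <- gamma <- mu -> theta -> eta
  P4: alpha <- gamma <- mu -> eta
  P5: alpha <- theta <- mu -> eta
  P6: alpha <- theta -> eta
The empty set is not sufficient: P1 (alpha <- mu -> theta -> eta) has no collider blocking it and no conditioned non-collider, so it is open.
Try {mu, theta}:
  P1: blocked at fork node mu ∈ conditioning set.
  P2: blocked at fork node mu ∈ conditioning set.
  P3: blocked at fork node mu ∈ conditioning set.
  P4: blocked at fork node mu ∈ conditioning set.
  P5: blocked at chain node theta ∈ conditioning set.
  P6: blocked at fork node theta ∈ conditioning set.
{mu, theta} contains no descendant of alpha and blocks every backdoor path.
Every element of {mu, theta} is needed (dropping mu leaves P2 open; dropping theta leaves P6 open), so no proper subset is valid.
Among all size-2 subsets of the eligible variables, only {mu, theta} blocks every backdoor path, so it is the unique smallest valid adjustment set.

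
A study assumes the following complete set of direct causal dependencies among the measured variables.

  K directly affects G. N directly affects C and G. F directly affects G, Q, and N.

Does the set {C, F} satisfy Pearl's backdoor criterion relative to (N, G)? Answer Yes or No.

Backdoor paths from N to G (paths whose first edge points into N):
  P1: N <- F -> G
Condition 1 (no descendant of N in the set): FAILS — C is a descendant of N.
Condition 2 (every backdoor path blocked by {C, F}):
  P1: blocked at fork node F ∈ conditioning set.
{C, F} does not satisfy the backdoor criterion.

No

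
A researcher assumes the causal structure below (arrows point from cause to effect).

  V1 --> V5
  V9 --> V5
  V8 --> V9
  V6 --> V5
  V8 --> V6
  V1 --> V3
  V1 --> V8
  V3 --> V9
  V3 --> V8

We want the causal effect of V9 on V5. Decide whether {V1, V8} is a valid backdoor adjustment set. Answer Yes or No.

Yes

Backdoor paths from V9 to V5 (paths whose first edge points into V9):
  P1: V9 <- V3 <- V1 -> V8 -> V6 -> V5
  P2: V9 <- V3 <- V1 -> V5
  P3: V9 <- V3 -> V8 <- V1 -> V5
  P4: V9 <- V3 -> V8 -> V6 -> V5
  P5: V9 <- V8 <- V1 -> V5
  P6: V9 <- V8 <- V3 <- V1 -> V5
  P7: V9 <- V8 -> V6 -> V5
Condition 1 (no descendant of V9 in the set): holds — descendants of V9 are {V5}; none are in {V1, V8}.
Condition 2 (every backdoor path blocked by {V1, V8}):
  P1: blocked at fork node V1 ∈ conditioning set.
  P2: blocked at fork node V1 ∈ conditioning set.
  P3: blocked at fork node V1 ∈ conditioning set.
  P4: blocked at chain node V8 ∈ conditioning set.
  P5: blocked at chain node V8 ∈ conditioning set.
  P6: blocked at chain node V8 ∈ conditioning set.
  P7: blocked at fork node V8 ∈ conditioning set.
{V1, V8} satisfies the backdoor criterion.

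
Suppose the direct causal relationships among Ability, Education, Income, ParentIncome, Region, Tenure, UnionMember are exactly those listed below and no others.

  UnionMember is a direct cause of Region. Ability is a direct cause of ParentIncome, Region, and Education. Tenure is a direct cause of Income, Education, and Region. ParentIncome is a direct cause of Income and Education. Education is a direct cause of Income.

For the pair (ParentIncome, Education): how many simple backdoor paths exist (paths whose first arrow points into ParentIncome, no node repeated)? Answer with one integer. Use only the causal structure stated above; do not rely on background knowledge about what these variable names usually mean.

A backdoor path from ParentIncome to Education is any simple undirected path whose first edge points into ParentIncome (i.e. leaves ParentIncome via a parent).
Parents of ParentIncome: {Ability}.
Enumerating:
  P1: ParentIncome <- Ability -> Education
  P2: ParentIncome <- Ability -> Region <- Tenure -> Education
  P3: ParentIncome <- Ability -> Region <- Tenure -> Income <- Education
That exhausts the simple backdoor paths. Count: 3.

3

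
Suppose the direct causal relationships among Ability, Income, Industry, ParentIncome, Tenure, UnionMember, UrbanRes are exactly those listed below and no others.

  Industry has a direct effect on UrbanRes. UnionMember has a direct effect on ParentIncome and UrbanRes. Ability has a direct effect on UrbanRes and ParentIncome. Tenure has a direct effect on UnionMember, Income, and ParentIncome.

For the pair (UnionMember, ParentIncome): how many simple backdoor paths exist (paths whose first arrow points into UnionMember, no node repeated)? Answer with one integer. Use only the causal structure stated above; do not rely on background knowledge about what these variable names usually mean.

A backdoor path from UnionMember to ParentIncome is any simple undirected path whose first edge points into UnionMember (i.e. leaves UnionMember via a parent).
Parents of UnionMember: {Tenure}.
Enumerating:
  P1: UnionMember <- Tenure -> ParentIncome
That exhausts the simple backdoor paths. Count: 1.

1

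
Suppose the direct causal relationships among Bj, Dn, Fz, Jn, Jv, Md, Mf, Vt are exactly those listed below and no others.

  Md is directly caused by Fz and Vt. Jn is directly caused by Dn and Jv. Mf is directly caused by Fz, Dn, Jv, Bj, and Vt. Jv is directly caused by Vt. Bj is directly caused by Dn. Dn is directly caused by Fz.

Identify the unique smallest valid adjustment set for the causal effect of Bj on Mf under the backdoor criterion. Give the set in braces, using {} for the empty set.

Variables eligible for adjustment (non-descendants of Bj, excluding Bj and Mf): {Dn, Fz, Jn, Jv, Md, Vt}.
Backdoor paths from Bj to Mf:
  P1: Bj <- Dn <- Fz -> Md <- Vt -> Jv -> Mf
  P2: Bj <- Dn <- Fz -> Md <- Vt -> Mf
  P3: Bj <- Dn <- Fz -> Mf
  P4: Bj <- Dn -> Mf
  P5: Bj <- Dn -> Jn <- Jv <- Vt -> Md <- Fz -> Mf
  P6: Bj <- Dn -> Jn <- Jv <- Vt -> Mf
  P7: Bj <- Dn -> Jn <- Jv -> Mf
The empty set is not sufficient: P3 (Bj <- Dn <- Fz -> Mf) has no collider blocking it and no conditioned non-collider, so it is open.
Try {Dn}:
  P1: blocked at chain node Dn ∈ conditioning set.
  P2: blocked at chain node Dn ∈ conditioning set.
  P3: blocked at chain node Dn ∈ conditioning set.
  P4: blocked at fork node Dn ∈ conditioning set.
  P5: blocked at fork node Dn ∈ conditioning set.
  P6: blocked at fork node Dn ∈ conditioning set.
  P7: blocked at fork node Dn ∈ conditioning set.
{Dn} contains no descendant of Bj and blocks every backdoor path.
No other singleton works — e.g. {Vt} leaves P3 open — so {Dn} is the unique smallest valid adjustment set.

{Dn}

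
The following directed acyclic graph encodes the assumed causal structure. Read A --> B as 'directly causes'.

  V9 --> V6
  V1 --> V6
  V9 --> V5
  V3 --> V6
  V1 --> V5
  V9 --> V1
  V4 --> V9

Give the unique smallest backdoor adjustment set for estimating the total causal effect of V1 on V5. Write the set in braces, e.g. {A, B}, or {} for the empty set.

{V9}

Variables eligible for adjustment (non-descendants of V1, excluding V1 and V5): {V3, V4, V9}.
Backdoor paths from V1 to V5:
  P1: V1 <- V9 -> V5
The empty set is not sufficient: P1 (V1 <- V9 -> V5) has no collider blocking it and no conditioned non-collider, so it is open.
Try {V9}:
  P1: blocked at fork node V9 ∈ conditioning set.
{V9} contains no descendant of V1 and blocks every backdoor path.
No other singleton works — e.g. {V4} leaves P1 open — so {V9} is the unique smallest valid adjustment set.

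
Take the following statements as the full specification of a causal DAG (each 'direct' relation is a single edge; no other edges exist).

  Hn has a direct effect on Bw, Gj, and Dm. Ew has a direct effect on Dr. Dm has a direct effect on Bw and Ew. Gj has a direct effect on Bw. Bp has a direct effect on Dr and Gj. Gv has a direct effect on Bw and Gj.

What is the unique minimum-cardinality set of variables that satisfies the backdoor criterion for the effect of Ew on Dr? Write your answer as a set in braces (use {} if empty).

Variables eligible for adjustment (non-descendants of Ew, excluding Ew and Dr): {Bp, Bw, Dm, Gj, Gv, Hn}.
Backdoor paths from Ew to Dr:
  P1: Ew <- Dm <- Hn -> Gj <- Bp -> Dr
  P2: Ew <- Dm <- Hn -> Bw <- Gv -> Gj <- Bp -> Dr
  P3: Ew <- Dm <- Hn -> Bw <- Gj <- Bp -> Dr
  P4: Ew <- Dm -> Bw <- Hn -> Gj <- Bp -> Dr
  P5: Ew <- Dm -> Bw <- Gv -> Gj <- Bp -> Dr
  P6: Ew <- Dm -> Bw <- Gj <- Bp -> Dr
Each backdoor path contains an unconditioned collider, so every path is already blocked with the empty conditioning set:
  P1: blocked at collider Gj (neither it nor any descendant is in the conditioning set).
  P2: blocked at collider Bw (neither it nor any descendant is in the conditioning set).
  P3: blocked at collider Bw (neither it nor any descendant is in the conditioning set).
  P4: blocked at collider Bw (neither it nor any descendant is in the conditioning set).
  P5: blocked at collider Bw (neither it nor any descendant is in the conditioning set).
  P6: blocked at collider Bw (neither it nor any descendant is in the conditioning set).
The empty set is therefore the unique smallest valid set.

{}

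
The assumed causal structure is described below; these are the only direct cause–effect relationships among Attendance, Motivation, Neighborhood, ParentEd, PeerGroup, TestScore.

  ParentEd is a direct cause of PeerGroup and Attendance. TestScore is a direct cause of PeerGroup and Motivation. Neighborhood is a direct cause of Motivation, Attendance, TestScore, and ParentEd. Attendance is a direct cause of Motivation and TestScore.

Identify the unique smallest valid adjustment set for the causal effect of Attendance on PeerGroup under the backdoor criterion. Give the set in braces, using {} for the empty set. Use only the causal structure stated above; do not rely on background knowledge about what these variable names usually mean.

Variables eligible for adjustment (non-descendants of Attendance, excluding Attendance and PeerGroup): {Neighborhood, ParentEd}.
Backdoor paths from Attendance to PeerGroup:
  P1: Attendance <- Neighborhood -> ParentEd -> PeerGroup
  P2: Attendance <- Neighborhood -> TestScore -> PeerGroup
  P3: Attendance <- Neighborhood -> Motivation <- TestScore -> PeerGroup
  P4: Attendance <- ParentEd <- Neighborhood -> TestScore -> PeerGroup
  P5: Attendance <- ParentEd <- Neighborhood -> Motivation <- TestScore -> PeerGroup
  P6: Attendance <- ParentEd -> PeerGroup
The empty set is not sufficient: P1 (Attendance <- Neighborhood -> ParentEd -> PeerGroup) has no collider blocking it and no conditioned non-collider, so it is open.
Try {Neighborhood, ParentEd}:
  P1: blocked at fork node Neighborhood ∈ conditioning set.
  P2: blocked at fork node Neighborhood ∈ conditioning set.
  P3: blocked at fork node Neighborhood ∈ conditioning set.
  P4: blocked at chain node ParentEd ∈ conditioning set.
  P5: blocked at chain node ParentEd ∈ conditioning set.
  P6: blocked at fork node ParentEd ∈ conditioning set.
{Neighborhood, ParentEd} contains no descendant of Attendance and blocks every backdoor path.
Every element of {Neighborhood, ParentEd} is needed (dropping Neighborhood leaves P2 open; dropping ParentEd leaves P6 open), so no proper subset is valid.
Among all size-2 subsets of the eligible variables, only {Neighborhood, ParentEd} blocks every backdoor path, so it is the unique smallest valid adjustment set.

{Neighborhood, ParentEd}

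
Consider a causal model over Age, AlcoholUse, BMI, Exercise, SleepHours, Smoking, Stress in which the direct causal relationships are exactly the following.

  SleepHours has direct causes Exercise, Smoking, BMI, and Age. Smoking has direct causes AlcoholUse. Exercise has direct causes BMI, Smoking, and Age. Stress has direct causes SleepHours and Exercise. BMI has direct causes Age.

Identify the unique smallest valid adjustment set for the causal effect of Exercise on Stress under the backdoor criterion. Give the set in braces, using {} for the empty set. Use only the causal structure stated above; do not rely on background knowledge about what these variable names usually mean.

{Age, BMI, Smoking}

Variables eligible for adjustment (non-descendants of Exercise, excluding Exercise and Stress): {Age, AlcoholUse, BMI, Smoking}.
Backdoor paths from Exercise to Stress:
  P1: Exercise <- Age -> BMI -> SleepHours -> Stress
  P2: Exercise <- Age -> SleepHours -> Stress
  P3: Exercise <- BMI <- Age -> SleepHours -> Stress
  P4: Exercise <- BMI -> SleepHours -> Stress
  P5: Exercise <- Smoking -> SleepHours -> Stress
The empty set is not sufficient: P1 (Exercise <- Age -> BMI -> SleepHours -> Stress) has no collider blocking it and no conditioned non-collider, so it is open.
Try {Age, BMI, Smoking}:
  P1: blocked at fork node Age ∈ conditioning set.
  P2: blocked at fork node Age ∈ conditioning set.
  P3: blocked at chain node BMI ∈ conditioning set.
  P4: blocked at fork node BMI ∈ conditioning set.
  P5: blocked at fork node Smoking ∈ conditioning set.
{Age, BMI, Smoking} contains no descendant of Exercise and blocks every backdoor path.
Every element of {Age, BMI, Smoking} is needed (dropping Age leaves P2 open; dropping BMI leaves P4 open; dropping Smoking leaves P5 open), so no proper subset is valid.
Among all size-3 subsets of the eligible variables, only {Age, BMI, Smoking} blocks every backdoor path, so it is the unique smallest valid adjustment set.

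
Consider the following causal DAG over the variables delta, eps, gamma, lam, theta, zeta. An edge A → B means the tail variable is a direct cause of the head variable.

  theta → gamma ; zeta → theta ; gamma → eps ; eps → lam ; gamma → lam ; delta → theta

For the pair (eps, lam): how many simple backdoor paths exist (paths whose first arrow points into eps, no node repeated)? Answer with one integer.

A backdoor path from eps to lam is any simple undirected path whose first edge points into eps (i.e. leaves eps via a parent).
Parents of eps: {gamma}.
Enumerating:
  P1: eps <- gamma -> lam
That exhausts the simple backdoor paths. Count: 1.

1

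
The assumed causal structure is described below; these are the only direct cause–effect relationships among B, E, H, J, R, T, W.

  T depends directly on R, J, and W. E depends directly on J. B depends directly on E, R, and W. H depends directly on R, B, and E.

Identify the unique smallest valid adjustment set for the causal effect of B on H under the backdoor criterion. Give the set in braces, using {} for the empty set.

{E, R}

Variables eligible for adjustment (non-descendants of B, excluding B and H): {E, J, R, T, W}.
Backdoor paths from B to H:
  P1: B <- E <- J -> T <- R -> H
  P2: B <- E -> H
  P3: B <- R -> T <- J -> E -> H
  P4: B <- R -> H
  P5: B <- W -> T <- J -> E -> H
  P6: B <- W -> T <- R -> H
The empty set is not sufficient: P2 (B <- E -> H) has no collider blocking it and no conditioned non-collider, so it is open.
Try {E, R}:
  P1: blocked at chain node E ∈ conditioning set.
  P2: blocked at fork node E ∈ conditioning set.
  P3: blocked at fork node R ∈ conditioning set.
  P4: blocked at fork node R ∈ conditioning set.
  P5: blocked at collider T (neither it nor any descendant is in the conditioning set).
  P6: blocked at collider T (neither it nor any descendant is in the conditioning set).
{E, R} contains no descendant of B and blocks every backdoor path.
Every element of {E, R} is needed (dropping E leaves P2 open; dropping R leaves P4 open), so no proper subset is valid.
Among all size-2 subsets of the eligible variables, only {E, R} blocks every backdoor path, so it is the unique smallest valid adjustment set.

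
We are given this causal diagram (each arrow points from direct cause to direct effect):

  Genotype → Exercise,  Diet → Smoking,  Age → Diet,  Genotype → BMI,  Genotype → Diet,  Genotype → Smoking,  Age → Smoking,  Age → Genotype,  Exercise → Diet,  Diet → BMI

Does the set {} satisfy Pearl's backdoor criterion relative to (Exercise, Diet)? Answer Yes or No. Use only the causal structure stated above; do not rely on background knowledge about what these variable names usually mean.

Backdoor paths from Exercise to Diet (paths whose first edge points into Exercise):
  P1: Exercise <- Genotype <- Age -> Diet
  P2: Exercise <- Genotype <- Age -> Smoking <- Diet
  P3: Exercise <- Genotype -> Diet
  P4: Exercise <- Genotype -> BMI <- Diet
  P5: Exercise <- Genotype -> Smoking <- Age -> Diet
  P6: Exercise <- Genotype -> Smoking <- Diet
Condition 1 (no descendant of Exercise in the set): holds — descendants of Exercise are {BMI, Diet, Smoking}; none are in {}.
Condition 2 (every backdoor path blocked by {}):
  P1: open — no interior node is in the conditioning set.
  P2: blocked at collider Smoking (neither it nor any descendant is in the conditioning set).
  P3: open — no interior node is in the conditioning set.
  P4: blocked at collider BMI (neither it nor any descendant is in the conditioning set).
  P5: blocked at collider Smoking (neither it nor any descendant is in the conditioning set).
  P6: blocked at collider Smoking (neither it nor any descendant is in the conditioning set).
{} does not satisfy the backdoor criterion.

No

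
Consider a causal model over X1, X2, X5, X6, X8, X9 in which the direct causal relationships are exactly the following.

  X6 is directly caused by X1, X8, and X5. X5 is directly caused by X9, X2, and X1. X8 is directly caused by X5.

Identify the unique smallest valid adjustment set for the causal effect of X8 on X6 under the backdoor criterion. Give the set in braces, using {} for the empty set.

Variables eligible for adjustment (non-descendants of X8, excluding X8 and X6): {X1, X2, X5, X9}.
Backdoor paths from X8 to X6:
  P1: X8 <- X5 <- X1 -> X6
  P2: X8 <- X5 -> X6
The empty set is not sufficient: P1 (X8 <- X5 <- X1 -> X6) has no collider blocking it and no conditioned non-collider, so it is open.
Try {X5}:
  P1: blocked at chain node X5 ∈ conditioning set.
  P2: blocked at fork node X5 ∈ conditioning set.
{X5} contains no descendant of X8 and blocks every backdoor path.
No other singleton works — e.g. {X2} leaves P1 open — so {X5} is the unique smallest valid adjustment set.

{X5}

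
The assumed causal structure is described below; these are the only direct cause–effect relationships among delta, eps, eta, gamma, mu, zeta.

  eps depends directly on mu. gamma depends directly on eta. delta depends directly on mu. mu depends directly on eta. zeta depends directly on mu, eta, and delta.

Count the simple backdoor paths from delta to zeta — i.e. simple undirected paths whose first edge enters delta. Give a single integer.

A backdoor path from delta to zeta is any simple undirected path whose first edge points into delta (i.e. leaves delta via a parent).
Parents of delta: {mu}.
Enumerating:
  P1: delta <- mu <- eta -> zeta
  P2: delta <- mu -> zeta
That exhausts the simple backdoor paths. Count: 2.

2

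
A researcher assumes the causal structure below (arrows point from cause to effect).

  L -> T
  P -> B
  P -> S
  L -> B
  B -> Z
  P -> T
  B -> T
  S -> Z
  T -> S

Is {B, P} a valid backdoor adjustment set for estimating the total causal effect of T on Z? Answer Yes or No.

Backdoor paths from T to Z (paths whose first edge points into T):
  P1: T <- L -> B <- P -> S -> Z
  P2: T <- L -> B -> Z
  P3: T <- P -> B -> Z
  P4: T <- P -> S -> Z
  P5: T <- B <- P -> S -> Z
  P6: T <- B -> Z
Condition 1 (no descendant of T in the set): holds — descendants of T are {S, Z}; none are in {B, P}.
Condition 2 (every backdoor path blocked by {B, P}):
  P1: blocked at fork node P ∈ conditioning set.
  P2: blocked at chain node B ∈ conditioning set.
  P3: blocked at fork node P ∈ conditioning set.
  P4: blocked at fork node P ∈ conditioning set.
  P5: blocked at chain node B ∈ conditioning set.
  P6: blocked at fork node B ∈ conditioning set.
{B, P} satisfies the backdoor criterion.

Yes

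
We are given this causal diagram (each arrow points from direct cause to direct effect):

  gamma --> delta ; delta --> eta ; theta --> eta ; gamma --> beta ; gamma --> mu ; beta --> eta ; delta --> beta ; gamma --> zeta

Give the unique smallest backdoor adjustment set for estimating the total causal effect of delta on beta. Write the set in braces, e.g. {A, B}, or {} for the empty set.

{gamma}

Variables eligible for adjustment (non-descendants of delta, excluding delta and beta): {gamma, mu, theta, zeta}.
Backdoor paths from delta to beta:
  P1: delta <- gamma -> beta
The empty set is not sufficient: P1 (delta <- gamma -> beta) has no collider blocking it and no conditioned non-collider, so it is open.
Try {gamma}:
  P1: blocked at fork node gamma ∈ conditioning set.
{gamma} contains no descendant of delta and blocks every backdoor path.
No other singleton works — e.g. {theta} leaves P1 open — so {gamma} is the unique smallest valid adjustment set.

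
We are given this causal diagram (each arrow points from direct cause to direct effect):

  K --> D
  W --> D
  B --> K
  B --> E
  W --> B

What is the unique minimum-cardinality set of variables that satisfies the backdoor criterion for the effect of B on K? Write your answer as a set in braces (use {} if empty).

{}

Variables eligible for adjustment (non-descendants of B, excluding B and K): {W}.
Backdoor paths from B to K:
  P1: B <- W -> D <- K
Each backdoor path contains an unconditioned collider, so every path is already blocked with the empty conditioning set:
  P1: blocked at collider D (neither it nor any descendant is in the conditioning set).
The empty set is therefore the unique smallest valid set.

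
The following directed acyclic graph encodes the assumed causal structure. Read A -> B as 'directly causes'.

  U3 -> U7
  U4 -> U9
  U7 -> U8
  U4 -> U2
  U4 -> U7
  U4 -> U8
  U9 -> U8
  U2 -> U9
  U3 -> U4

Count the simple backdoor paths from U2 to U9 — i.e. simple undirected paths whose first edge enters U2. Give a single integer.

A backdoor path from U2 to U9 is any simple undirected path whose first edge points into U2 (i.e. leaves U2 via a parent).
Parents of U2: {U4}.
Enumerating:
  P1: U2 <- U4 <- U3 -> U7 -> U8 <- U9
  P2: U2 <- U4 -> U7 -> U8 <- U9
  P3: U2 <- U4 -> U9
  P4: U2 <- U4 -> U8 <- U9
That exhausts the simple backdoor paths. Count: 4.

4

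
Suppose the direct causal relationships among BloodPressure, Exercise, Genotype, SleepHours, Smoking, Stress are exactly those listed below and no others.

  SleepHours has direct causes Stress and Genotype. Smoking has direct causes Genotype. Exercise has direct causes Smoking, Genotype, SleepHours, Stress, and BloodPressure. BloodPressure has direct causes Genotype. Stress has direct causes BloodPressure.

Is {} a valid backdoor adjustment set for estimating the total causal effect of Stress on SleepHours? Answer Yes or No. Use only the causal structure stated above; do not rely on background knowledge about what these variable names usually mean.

Backdoor paths from Stress to SleepHours (paths whose first edge points into Stress):
  P1: Stress <- BloodPressure <- Genotype -> Smoking -> Exercise <- SleepHours
  P2: Stress <- BloodPressure <- Genotype -> SleepHours
  P3: Stress <- BloodPressure <- Genotype -> Exercise <- SleepHours
  P4: Stress <- BloodPressure -> Exercise <- Genotype -> SleepHours
  P5: Stress <- BloodPressure -> Exercise <- Smoking <- Genotype -> SleepHours
  P6: Stress <- BloodPressure -> Exercise <- SleepHours
Condition 1 (no descendant of Stress in the set): holds — descendants of Stress are {Exercise, SleepHours}; none are in {}.
Condition 2 (every backdoor path blocked by {}):
  P1: blocked at collider Exercise (neither it nor any descendant is in the conditioning set).
  P2: open — no interior node is in the conditioning set.
  P3: blocked at collider Exercise (neither it nor any descendant is in the conditioning set).
  P4: blocked at collider Exercise (neither it nor any descendant is in the conditioning set).
  P5: blocked at collider Exercise (neither it nor any descendant is in the conditioning set).
  P6: blocked at collider Exercise (neither it nor any descendant is in the conditioning set).
{} does not satisfy the backdoor criterion.

No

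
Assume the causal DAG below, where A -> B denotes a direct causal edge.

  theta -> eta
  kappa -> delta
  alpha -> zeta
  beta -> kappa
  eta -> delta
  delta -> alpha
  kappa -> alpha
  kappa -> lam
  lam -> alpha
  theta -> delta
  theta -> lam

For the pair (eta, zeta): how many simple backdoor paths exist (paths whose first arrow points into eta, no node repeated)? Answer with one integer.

6

A backdoor path from eta to zeta is any simple undirected path whose first edge points into eta (i.e. leaves eta via a parent).
Parents of eta: {theta}.
Enumerating:
  P1: eta <- theta -> lam <- kappa -> delta -> alpha -> zeta
  P2: eta <- theta -> lam <- kappa -> alpha -> zeta
  P3: eta <- theta -> lam -> alpha -> zeta
  P4: eta <- theta -> delta <- kappa -> lam -> alpha -> zeta
  P5: eta <- theta -> delta <- kappa -> alpha -> zeta
  P6: eta <- theta -> delta -> alpha -> zeta
That exhausts the simple backdoor paths. Count: 6.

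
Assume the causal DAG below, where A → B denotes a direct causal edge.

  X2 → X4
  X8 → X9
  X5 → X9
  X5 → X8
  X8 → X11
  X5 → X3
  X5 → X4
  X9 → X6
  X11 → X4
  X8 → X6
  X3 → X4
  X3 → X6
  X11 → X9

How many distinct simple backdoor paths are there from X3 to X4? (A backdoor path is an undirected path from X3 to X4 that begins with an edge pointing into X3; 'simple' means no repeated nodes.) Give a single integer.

7

A backdoor path from X3 to X4 is any simple undirected path whose first edge points into X3 (i.e. leaves X3 via a parent).
Parents of X3: {X5}.
Enumerating:
  P1: X3 <- X5 -> X8 -> X11 -> X4
  P2: X3 <- X5 -> X8 -> X9 <- X11 -> X4
  P3: X3 <- X5 -> X8 -> X6 <- X9 <- X11 -> X4
  P4: X3 <- X5 -> X4
  P5: X3 <- X5 -> X9 <- X8 -> X11 -> X4
  P6: X3 <- X5 -> X9 <- X11 -> X4
  P7: X3 <- X5 -> X9 -> X6 <- X8 -> X11 -> X4
That exhausts the simple backdoor paths. Count: 7.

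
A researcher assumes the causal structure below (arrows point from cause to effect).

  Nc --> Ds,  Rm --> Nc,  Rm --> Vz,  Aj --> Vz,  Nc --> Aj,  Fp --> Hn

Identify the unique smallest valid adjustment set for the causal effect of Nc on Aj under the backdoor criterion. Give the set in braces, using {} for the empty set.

{}

Variables eligible for adjustment (non-descendants of Nc, excluding Nc and Aj): {Fp, Hn, Rm}.
Backdoor paths from Nc to Aj:
  P1: Nc <- Rm -> Vz <- Aj
Each backdoor path contains an unconditioned collider, so every path is already blocked with the empty conditioning set:
  P1: blocked at collider Vz (neither it nor any descendant is in the conditioning set).
The empty set is therefore the unique smallest valid set.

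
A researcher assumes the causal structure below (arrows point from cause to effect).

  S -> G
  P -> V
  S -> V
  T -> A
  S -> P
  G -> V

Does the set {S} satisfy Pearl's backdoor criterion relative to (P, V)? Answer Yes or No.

Backdoor paths from P to V (paths whose first edge points into P):
  P1: P <- S -> G -> V
  P2: P <- S -> V
Condition 1 (no descendant of P in the set): holds — descendants of P are {V}; none are in {S}.
Condition 2 (every backdoor path blocked by {S}):
  P1: blocked at fork node S ∈ conditioning set.
  P2: blocked at fork node S ∈ conditioning set.
{S} satisfies the backdoor criterion.

Yes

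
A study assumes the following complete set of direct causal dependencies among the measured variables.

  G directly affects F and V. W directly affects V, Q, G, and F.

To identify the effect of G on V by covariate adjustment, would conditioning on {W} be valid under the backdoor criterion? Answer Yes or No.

Backdoor paths from G to V (paths whose first edge points into G):
  P1: G <- W -> V
Condition 1 (no descendant of G in the set): holds — descendants of G are {F, V}; none are in {W}.
Condition 2 (every backdoor path blocked by {W}):
  P1: blocked at fork node W ∈ conditioning set.
{W} satisfies the backdoor criterion.

Yes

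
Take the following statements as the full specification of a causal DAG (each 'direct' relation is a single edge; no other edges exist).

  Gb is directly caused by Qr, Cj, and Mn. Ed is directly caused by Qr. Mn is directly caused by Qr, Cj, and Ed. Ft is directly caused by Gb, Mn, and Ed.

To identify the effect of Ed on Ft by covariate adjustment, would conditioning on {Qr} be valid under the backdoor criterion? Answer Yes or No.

Backdoor paths from Ed to Ft (paths whose first edge points into Ed):
  P1: Ed <- Qr -> Mn <- Cj -> Gb -> Ft
  P2: Ed <- Qr -> Mn -> Gb -> Ft
  P3: Ed <- Qr -> Mn -> Ft
  P4: Ed <- Qr -> Gb <- Cj -> Mn -> Ft
  P5: Ed <- Qr -> Gb <- Mn -> Ft
  P6: Ed <- Qr -> Gb -> Ft
Condition 1 (no descendant of Ed in the set): holds — descendants of Ed are {Ft, Gb, Mn}; none are in {Qr}.
Condition 2 (every backdoor path blocked by {Qr}):
  P1: blocked at fork node Qr ∈ conditioning set.
  P2: blocked at fork node Qr ∈ conditioning set.
  P3: blocked at fork node Qr ∈ conditioning set.
  P4: blocked at fork node Qr ∈ conditioning set.
  P5: blocked at fork node Qr ∈ conditioning set.
  P6: blocked at fork node Qr ∈ conditioning set.
{Qr} satisfies the backdoor criterion.

Yes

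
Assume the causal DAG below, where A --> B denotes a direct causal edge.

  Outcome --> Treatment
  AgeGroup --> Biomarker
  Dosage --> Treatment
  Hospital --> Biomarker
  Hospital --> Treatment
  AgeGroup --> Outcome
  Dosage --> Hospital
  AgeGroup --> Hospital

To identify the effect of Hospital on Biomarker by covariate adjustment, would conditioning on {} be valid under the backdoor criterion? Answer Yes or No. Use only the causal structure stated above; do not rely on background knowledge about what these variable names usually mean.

No

Backdoor paths from Hospital to Biomarker (paths whose first edge points into Hospital):
  P1: Hospital <- AgeGroup -> Biomarker
  P2: Hospital <- Dosage -> Treatment <- Outcome <- AgeGroup -> Biomarker
Condition 1 (no descendant of Hospital in the set): holds — descendants of Hospital are {Biomarker, Treatment}; none are in {}.
Condition 2 (every backdoor path blocked by {}):
  P1: open — no interior node is in the conditioning set.
  P2: blocked at collider Treatment (neither it nor any descendant is in the conditioning set).
{} does not satisfy the backdoor criterion.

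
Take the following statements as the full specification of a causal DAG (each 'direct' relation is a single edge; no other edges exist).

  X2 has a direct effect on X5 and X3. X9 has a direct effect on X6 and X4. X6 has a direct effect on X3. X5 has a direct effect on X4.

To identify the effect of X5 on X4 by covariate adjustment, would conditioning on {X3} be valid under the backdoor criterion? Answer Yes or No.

No

Backdoor paths from X5 to X4 (paths whose first edge points into X5):
  P1: X5 <- X2 -> X3 <- X6 <- X9 -> X4
Condition 1 (no descendant of X5 in the set): holds — descendants of X5 are {X4}; none are in {X3}.
Condition 2 (every backdoor path blocked by {X3}):
  P1: open — collider(s) X3 are conditioned on (or have a conditioned descendant) and no non-collider on the path is in the set.
{X3} does not satisfy the backdoor criterion.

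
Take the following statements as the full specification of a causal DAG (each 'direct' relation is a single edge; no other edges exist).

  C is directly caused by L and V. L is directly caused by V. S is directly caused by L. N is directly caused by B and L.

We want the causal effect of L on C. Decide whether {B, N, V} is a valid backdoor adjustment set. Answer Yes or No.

Backdoor paths from L to C (paths whose first edge points into L):
  P1: L <- V -> C
Condition 1 (no descendant of L in the set): FAILS — N is a descendant of L.
Condition 2 (every backdoor path blocked by {B, N, V}):
  P1: blocked at fork node V ∈ conditioning set.
{B, N, V} does not satisfy the backdoor criterion.

No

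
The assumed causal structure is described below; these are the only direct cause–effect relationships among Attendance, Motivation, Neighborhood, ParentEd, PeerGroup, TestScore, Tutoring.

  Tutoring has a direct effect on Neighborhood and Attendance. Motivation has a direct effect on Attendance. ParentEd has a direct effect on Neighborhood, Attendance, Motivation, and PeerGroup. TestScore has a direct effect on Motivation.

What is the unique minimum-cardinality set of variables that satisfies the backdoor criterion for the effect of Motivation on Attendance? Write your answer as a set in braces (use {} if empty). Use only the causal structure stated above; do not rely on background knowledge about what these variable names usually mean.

{ParentEd}

Variables eligible for adjustment (non-descendants of Motivation, excluding Motivation and Attendance): {Neighborhood, ParentEd, PeerGroup, TestScore, Tutoring}.
Backdoor paths from Motivation to Attendance:
  P1: Motivation <- ParentEd -> Attendance
  P2: Motivation <- ParentEd -> Neighborhood <- Tutoring -> Attendance
The empty set is not sufficient: P1 (Motivation <- ParentEd -> Attendance) has no collider blocking it and no conditioned non-collider, so it is open.
Try {ParentEd}:
  P1: blocked at fork node ParentEd ∈ conditioning set.
  P2: blocked at fork node ParentEd ∈ conditioning set.
{ParentEd} contains no descendant of Motivation and blocks every backdoor path.
No other singleton works — e.g. {Tutoring} leaves P1 open — so {ParentEd} is the unique smallest valid adjustment set.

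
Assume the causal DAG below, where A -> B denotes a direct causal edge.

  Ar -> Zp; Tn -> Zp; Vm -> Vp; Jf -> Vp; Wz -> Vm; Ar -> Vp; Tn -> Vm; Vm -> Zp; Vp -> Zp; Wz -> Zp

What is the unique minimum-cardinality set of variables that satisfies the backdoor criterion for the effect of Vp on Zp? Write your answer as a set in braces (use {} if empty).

{Ar, Vm}

Variables eligible for adjustment (non-descendants of Vp, excluding Vp and Zp): {Ar, Jf, Tn, Vm, Wz}.
Backdoor paths from Vp to Zp:
  P1: Vp <- Ar -> Zp
  P2: Vp <- Vm <- Wz -> Zp
  P3: Vp <- Vm <- Tn -> Zp
  P4: Vp <- Vm -> Zp
The empty set is not sufficient: P1 (Vp <- Ar -> Zp) has no collider blocking it and no conditioned non-collider, so it is open.
Try {Ar, Vm}:
  P1: blocked at fork node Ar ∈ conditioning set.
  P2: blocked at chain node Vm ∈ conditioning set.
  P3: blocked at chain node Vm ∈ conditioning set.
  P4: blocked at fork node Vm ∈ conditioning set.
{Ar, Vm} contains no descendant of Vp and blocks every backdoor path.
Every element of {Ar, Vm} is needed (dropping Ar leaves P1 open; dropping Vm leaves P2 open), so no proper subset is valid.
Among all size-2 subsets of the eligible variables, only {Ar, Vm} blocks every backdoor path, so it is the unique smallest valid adjustment set.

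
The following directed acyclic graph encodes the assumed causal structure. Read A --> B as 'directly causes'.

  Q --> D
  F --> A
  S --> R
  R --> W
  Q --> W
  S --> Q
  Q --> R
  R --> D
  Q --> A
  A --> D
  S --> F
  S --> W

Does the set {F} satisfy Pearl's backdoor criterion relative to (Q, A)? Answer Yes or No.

Yes

Backdoor paths from Q to A (paths whose first edge points into Q):
  P1: Q <- S -> F -> A
  P2: Q <- S -> R -> D <- A
  P3: Q <- S -> W <- R -> D <- A
Condition 1 (no descendant of Q in the set): holds — descendants of Q are {A, D, R, W}; none are in {F}.
Condition 2 (every backdoor path blocked by {F}):
  P1: blocked at chain node F ∈ conditioning set.
  P2: blocked at collider D (neither it nor any descendant is in the conditioning set).
  P3: blocked at collider W (neither it nor any descendant is in the conditioning set).
{F} satisfies the backdoor criterion.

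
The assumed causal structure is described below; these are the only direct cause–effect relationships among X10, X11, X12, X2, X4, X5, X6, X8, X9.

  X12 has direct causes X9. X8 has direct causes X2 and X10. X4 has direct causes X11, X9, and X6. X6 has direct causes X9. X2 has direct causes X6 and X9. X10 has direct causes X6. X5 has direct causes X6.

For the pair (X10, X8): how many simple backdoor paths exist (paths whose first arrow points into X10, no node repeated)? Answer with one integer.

A backdoor path from X10 to X8 is any simple undirected path whose first edge points into X10 (i.e. leaves X10 via a parent).
Parents of X10: {X6}.
Enumerating:
  P1: X10 <- X6 <- X9 -> X2 -> X8
  P2: X10 <- X6 -> X2 -> X8
  P3: X10 <- X6 -> X4 <- X9 -> X2 -> X8
That exhausts the simple backdoor paths. Count: 3.

3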